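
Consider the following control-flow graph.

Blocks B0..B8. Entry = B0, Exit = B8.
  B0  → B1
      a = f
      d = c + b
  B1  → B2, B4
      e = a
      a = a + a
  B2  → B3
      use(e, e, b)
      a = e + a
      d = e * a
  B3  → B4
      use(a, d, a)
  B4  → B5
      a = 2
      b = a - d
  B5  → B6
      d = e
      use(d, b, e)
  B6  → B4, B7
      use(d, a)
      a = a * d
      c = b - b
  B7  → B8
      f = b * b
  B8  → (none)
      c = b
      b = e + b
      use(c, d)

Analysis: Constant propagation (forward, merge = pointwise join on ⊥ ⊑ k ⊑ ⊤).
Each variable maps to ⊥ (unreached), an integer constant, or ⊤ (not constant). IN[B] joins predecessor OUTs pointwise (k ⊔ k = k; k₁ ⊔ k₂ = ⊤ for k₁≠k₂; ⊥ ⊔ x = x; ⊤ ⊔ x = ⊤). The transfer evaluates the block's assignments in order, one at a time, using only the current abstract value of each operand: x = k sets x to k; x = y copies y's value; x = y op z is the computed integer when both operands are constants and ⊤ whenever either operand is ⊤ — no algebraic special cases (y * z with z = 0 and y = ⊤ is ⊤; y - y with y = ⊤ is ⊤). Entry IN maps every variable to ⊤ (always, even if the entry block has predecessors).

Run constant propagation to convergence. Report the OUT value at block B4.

Answer: {a: 2, b: ⊤, c: ⊤, d: ⊤, e: ⊤, f: ⊤}

Working:
Fixpoint table:
  B0:   IN=(all ⊤)   OUT=(all ⊤)
  B1:   IN=(all ⊤)   OUT=(all ⊤)
  B2:   IN=(all ⊤)   OUT=(all ⊤)
  B3:   IN=(all ⊤)   OUT=(all ⊤)
  B4:   IN=(all ⊤)   OUT={a:2; rest ⊤}
  B5:   IN={a:2; rest ⊤}   OUT={a:2; rest ⊤}
  B6:   IN={a:2; rest ⊤}   OUT=(all ⊤)
  B7:   IN=(all ⊤)   OUT=(all ⊤)
  B8:   IN=(all ⊤)   OUT=(all ⊤)

Merge at B4: IN[B4] = OUT[B1] ⊔ OUT[B3] ⊔ OUT[B6] = {a: ⊤, b: ⊤, c: ⊤, d: ⊤, e: ⊤, f: ⊤}
Applying B4's transfer function to that IN value gives OUT[B4] (row B4 above).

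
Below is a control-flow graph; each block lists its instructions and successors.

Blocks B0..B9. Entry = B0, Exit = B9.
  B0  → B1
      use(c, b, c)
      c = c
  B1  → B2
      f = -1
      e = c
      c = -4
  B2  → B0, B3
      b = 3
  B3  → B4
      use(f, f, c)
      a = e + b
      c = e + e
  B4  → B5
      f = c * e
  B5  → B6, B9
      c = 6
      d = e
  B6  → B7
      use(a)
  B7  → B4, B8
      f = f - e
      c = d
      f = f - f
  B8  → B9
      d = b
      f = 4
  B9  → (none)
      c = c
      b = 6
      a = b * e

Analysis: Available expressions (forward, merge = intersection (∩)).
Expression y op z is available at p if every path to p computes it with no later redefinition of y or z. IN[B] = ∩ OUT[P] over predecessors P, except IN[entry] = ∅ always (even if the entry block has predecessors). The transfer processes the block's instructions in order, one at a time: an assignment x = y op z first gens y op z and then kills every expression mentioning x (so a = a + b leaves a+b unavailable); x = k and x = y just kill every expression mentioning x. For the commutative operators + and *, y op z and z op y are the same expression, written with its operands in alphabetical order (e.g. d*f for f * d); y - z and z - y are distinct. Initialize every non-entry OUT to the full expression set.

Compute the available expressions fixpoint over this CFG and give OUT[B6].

Answer: {b+e, e+e}

Derivation:
Fixpoint table:
  B0: | IN={} | OUT={}
  B1: | IN={} | OUT={}
  B2: | IN={} | OUT={}
  B3: | IN={} | OUT={b+e, e+e}
  B4: | IN={b+e, e+e} | OUT={b+e, c*e, e+e}
  B5: | IN={b+e, c*e, e+e} | OUT={b+e, e+e}
  B6: | IN={b+e, e+e} | OUT={b+e, e+e}
  B7: | IN={b+e, e+e} | OUT={b+e, e+e}
  B8: | IN={b+e, e+e} | OUT={b+e, e+e}
  B9: | IN={b+e, e+e} | OUT={b*e, e+e}

Merge at B6: IN[B6] = OUT[B5] = {b+e, e+e}
Applying B6's transfer function to that IN value gives OUT[B6] (row B6 above).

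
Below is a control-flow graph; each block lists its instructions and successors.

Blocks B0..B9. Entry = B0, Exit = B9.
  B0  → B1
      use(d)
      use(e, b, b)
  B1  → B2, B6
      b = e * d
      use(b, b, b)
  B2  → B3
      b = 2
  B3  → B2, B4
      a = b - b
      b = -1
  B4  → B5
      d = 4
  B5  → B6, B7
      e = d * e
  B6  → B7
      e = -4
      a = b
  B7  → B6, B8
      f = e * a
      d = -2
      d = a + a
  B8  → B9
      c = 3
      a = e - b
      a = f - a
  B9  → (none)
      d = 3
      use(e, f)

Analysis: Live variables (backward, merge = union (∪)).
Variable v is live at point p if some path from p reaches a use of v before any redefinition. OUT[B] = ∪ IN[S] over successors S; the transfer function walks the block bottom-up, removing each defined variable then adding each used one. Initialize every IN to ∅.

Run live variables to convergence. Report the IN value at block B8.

Answer: {b, e, f}

Working:
Per-block solution:
  B0:   IN={b, d, e}   OUT={d, e}
  B1:   IN={d, e}   OUT={b, e}
  B2:   IN={e}   OUT={b, e}
  B3:   IN={b, e}   OUT={a, b, e}
  B4:   IN={a, b, e}   OUT={a, b, d, e}
  B5:   IN={a, b, d, e}   OUT={a, b, e}
  B6:   IN={b}   OUT={a, b, e}
  B7:   IN={a, b, e}   OUT={b, e, f}
  B8:   IN={b, e, f}   OUT={e, f}
  B9:   IN={e, f}   OUT={}

Merge at B8: OUT[B8] = IN[B9] = {e, f}
Applying B8's transfer function to that OUT value gives IN[B8] (row B8 above).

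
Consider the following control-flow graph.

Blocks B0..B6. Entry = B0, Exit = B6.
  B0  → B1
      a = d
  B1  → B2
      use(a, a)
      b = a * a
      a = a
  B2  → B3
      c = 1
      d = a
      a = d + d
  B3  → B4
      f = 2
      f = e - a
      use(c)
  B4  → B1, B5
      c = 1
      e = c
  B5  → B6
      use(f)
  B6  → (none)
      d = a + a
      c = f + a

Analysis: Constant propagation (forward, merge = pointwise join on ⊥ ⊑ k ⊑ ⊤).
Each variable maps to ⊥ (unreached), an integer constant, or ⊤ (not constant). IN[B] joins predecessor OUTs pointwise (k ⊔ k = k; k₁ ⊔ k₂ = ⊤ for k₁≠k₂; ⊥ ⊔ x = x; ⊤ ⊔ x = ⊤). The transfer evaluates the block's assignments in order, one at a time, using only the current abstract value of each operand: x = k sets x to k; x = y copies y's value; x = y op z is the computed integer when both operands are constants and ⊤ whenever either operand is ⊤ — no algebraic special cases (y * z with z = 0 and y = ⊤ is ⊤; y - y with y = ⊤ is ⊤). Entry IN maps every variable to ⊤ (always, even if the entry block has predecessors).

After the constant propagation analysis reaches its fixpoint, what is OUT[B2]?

Per-block solution:
  B0: | IN=(all ⊤) | OUT=(all ⊤)
  B1: | IN=(all ⊤) | OUT=(all ⊤)
  B2: | IN=(all ⊤) | OUT={c:1; rest ⊤}
  B3: | IN={c:1; rest ⊤} | OUT={c:1; rest ⊤}
  B4: | IN={c:1; rest ⊤} | OUT={c:1, e:1; rest ⊤}
  B5: | IN={c:1, e:1; rest ⊤} | OUT={c:1, e:1; rest ⊤}
  B6: | IN={c:1, e:1; rest ⊤} | OUT={e:1; rest ⊤}

Merge at B2: IN[B2] = OUT[B1] = {a: ⊤, b: ⊤, c: ⊤, d: ⊤, e: ⊤, f: ⊤}
Applying B2's transfer function to that IN value gives OUT[B2] (row B2 above).

Answer: {a: ⊤, b: ⊤, c: 1, d: ⊤, e: ⊤, f: ⊤}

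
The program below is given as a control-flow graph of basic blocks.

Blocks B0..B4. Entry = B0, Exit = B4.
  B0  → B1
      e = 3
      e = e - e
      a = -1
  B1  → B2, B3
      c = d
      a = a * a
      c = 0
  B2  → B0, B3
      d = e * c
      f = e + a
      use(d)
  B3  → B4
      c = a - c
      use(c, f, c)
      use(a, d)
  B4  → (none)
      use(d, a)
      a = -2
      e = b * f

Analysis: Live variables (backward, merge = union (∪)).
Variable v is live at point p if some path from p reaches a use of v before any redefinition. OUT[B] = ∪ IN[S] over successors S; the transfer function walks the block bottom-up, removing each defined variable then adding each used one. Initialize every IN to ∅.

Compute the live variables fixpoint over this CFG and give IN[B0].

Converged values:
  B0:  IN={b, d, f}  OUT={a, b, d, e, f}
  B1:  IN={a, b, d, e, f}  OUT={a, b, c, d, e, f}
  B2:  IN={a, b, c, e}  OUT={a, b, c, d, f}
  B3:  IN={a, b, c, d, f}  OUT={a, b, d, f}
  B4:  IN={a, b, d, f}  OUT={}

Merge at B0: OUT[B0] = IN[B1] = {a, b, d, e, f}
Applying B0's transfer function to that OUT value gives IN[B0] (row B0 above).

Answer: {b, d, f}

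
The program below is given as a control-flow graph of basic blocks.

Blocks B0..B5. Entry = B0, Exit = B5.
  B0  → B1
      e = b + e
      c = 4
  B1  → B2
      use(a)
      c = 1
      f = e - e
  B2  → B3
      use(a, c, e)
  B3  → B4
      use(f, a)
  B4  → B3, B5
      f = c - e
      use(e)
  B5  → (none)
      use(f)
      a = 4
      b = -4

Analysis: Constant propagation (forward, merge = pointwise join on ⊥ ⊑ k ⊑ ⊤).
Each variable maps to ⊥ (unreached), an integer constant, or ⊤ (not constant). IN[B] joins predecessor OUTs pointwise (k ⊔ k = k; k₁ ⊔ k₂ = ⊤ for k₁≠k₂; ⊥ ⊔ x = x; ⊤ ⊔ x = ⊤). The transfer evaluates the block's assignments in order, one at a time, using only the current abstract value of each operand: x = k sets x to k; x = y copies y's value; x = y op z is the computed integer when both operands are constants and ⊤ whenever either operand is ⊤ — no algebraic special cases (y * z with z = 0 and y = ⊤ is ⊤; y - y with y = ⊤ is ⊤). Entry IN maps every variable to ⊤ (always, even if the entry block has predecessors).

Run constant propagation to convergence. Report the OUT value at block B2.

Converged values:
  B0:  IN=(all ⊤)  OUT={c:4; rest ⊤}
  B1:  IN={c:4; rest ⊤}  OUT={c:1; rest ⊤}
  B2:  IN={c:1; rest ⊤}  OUT={c:1; rest ⊤}
  B3:  IN={c:1; rest ⊤}  OUT={c:1; rest ⊤}
  B4:  IN={c:1; rest ⊤}  OUT={c:1; rest ⊤}
  B5:  IN={c:1; rest ⊤}  OUT={a:4, b:-4, c:1; rest ⊤}

Merge at B2: IN[B2] = OUT[B1] = {a: ⊤, b: ⊤, c: 1, d: ⊤, e: ⊤, f: ⊤}
Applying B2's transfer function to that IN value gives OUT[B2] (row B2 above).

Answer: {a: ⊤, b: ⊤, c: 1, d: ⊤, e: ⊤, f: ⊤}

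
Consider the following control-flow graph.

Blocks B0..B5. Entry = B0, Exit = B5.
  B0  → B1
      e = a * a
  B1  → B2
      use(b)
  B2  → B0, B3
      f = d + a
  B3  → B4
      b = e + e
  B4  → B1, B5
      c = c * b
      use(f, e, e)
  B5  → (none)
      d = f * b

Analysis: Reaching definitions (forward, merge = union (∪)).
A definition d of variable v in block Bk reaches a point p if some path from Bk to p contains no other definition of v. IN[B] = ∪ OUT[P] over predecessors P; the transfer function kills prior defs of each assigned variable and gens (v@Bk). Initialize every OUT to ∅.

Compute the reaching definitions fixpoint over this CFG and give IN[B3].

Per-block solution:
  B0:  IN={b@B3, c@B4, e@B0, f@B2}  OUT={b@B3, c@B4, e@B0, f@B2}
  B1:  IN={b@B3, c@B4, e@B0, f@B2}  OUT={b@B3, c@B4, e@B0, f@B2}
  B2:  IN={b@B3, c@B4, e@B0, f@B2}  OUT={b@B3, c@B4, e@B0, f@B2}
  B3:  IN={b@B3, c@B4, e@B0, f@B2}  OUT={b@B3, c@B4, e@B0, f@B2}
  B4:  IN={b@B3, c@B4, e@B0, f@B2}  OUT={b@B3, c@B4, e@B0, f@B2}
  B5:  IN={b@B3, c@B4, e@B0, f@B2}  OUT={b@B3, c@B4, d@B5, e@B0, f@B2}

Merge at B3: IN[B3] = OUT[B2] = {b@B3, c@B4, e@B0, f@B2}

Answer: {b@B3, c@B4, e@B0, f@B2}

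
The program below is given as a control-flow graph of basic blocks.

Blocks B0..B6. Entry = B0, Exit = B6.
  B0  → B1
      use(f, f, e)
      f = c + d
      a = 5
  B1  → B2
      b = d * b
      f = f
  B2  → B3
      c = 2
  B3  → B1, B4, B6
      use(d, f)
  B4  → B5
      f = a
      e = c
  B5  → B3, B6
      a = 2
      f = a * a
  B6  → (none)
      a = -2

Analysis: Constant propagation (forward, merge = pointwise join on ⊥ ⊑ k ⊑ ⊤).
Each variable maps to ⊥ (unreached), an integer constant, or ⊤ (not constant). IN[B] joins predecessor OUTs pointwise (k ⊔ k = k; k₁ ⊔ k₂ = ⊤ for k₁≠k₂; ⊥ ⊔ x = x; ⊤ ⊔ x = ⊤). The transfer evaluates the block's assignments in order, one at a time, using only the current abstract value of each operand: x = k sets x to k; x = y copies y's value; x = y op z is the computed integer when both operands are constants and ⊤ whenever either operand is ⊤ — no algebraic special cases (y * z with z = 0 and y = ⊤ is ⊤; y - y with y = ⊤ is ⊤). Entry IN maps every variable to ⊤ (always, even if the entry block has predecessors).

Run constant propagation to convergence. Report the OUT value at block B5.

Answer: {a: 2, b: ⊤, c: 2, d: ⊤, e: 2, f: 4}

Working:
Per-block solution:
  B0: | IN=(all ⊤) | OUT={a:5; rest ⊤}
  B1: | IN=(all ⊤) | OUT=(all ⊤)
  B2: | IN=(all ⊤) | OUT={c:2; rest ⊤}
  B3: | IN={c:2; rest ⊤} | OUT={c:2; rest ⊤}
  B4: | IN={c:2; rest ⊤} | OUT={c:2, e:2; rest ⊤}
  B5: | IN={c:2, e:2; rest ⊤} | OUT={a:2, c:2, e:2, f:4; rest ⊤}
  B6: | IN={c:2; rest ⊤} | OUT={a:-2, c:2; rest ⊤}

Merge at B5: IN[B5] = OUT[B4] = {a: ⊤, b: ⊤, c: 2, d: ⊤, e: 2, f: ⊤}
Applying B5's transfer function to that IN value gives OUT[B5] (row B5 above).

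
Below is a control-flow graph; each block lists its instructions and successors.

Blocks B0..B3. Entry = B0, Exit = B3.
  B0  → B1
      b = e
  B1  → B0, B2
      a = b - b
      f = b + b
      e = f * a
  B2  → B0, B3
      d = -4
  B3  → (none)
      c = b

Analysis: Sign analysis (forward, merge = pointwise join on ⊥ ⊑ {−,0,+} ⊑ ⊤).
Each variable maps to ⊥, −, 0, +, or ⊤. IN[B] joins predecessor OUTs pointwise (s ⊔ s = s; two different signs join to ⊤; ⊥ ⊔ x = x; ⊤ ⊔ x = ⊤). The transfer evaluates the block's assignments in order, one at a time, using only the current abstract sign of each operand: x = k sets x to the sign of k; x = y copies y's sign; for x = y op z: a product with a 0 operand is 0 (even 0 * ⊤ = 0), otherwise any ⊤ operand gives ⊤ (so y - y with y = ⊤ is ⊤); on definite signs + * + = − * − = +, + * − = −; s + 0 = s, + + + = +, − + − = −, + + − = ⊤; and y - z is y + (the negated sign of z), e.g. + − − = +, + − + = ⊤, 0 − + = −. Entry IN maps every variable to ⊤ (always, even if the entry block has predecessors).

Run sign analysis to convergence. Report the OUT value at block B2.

Answer: {a: ⊤, b: ⊤, c: ⊤, d: -, e: ⊤, f: ⊤}

Working:
Fixpoint table:
  B0:   IN=(all ⊤)   OUT=(all ⊤)
  B1:   IN=(all ⊤)   OUT=(all ⊤)
  B2:   IN=(all ⊤)   OUT={d:-; rest ⊤}
  B3:   IN={d:-; rest ⊤}   OUT={d:-; rest ⊤}

Merge at B2: IN[B2] = OUT[B1] = {a: ⊤, b: ⊤, c: ⊤, d: ⊤, e: ⊤, f: ⊤}
Applying B2's transfer function to that IN value gives OUT[B2] (row B2 above).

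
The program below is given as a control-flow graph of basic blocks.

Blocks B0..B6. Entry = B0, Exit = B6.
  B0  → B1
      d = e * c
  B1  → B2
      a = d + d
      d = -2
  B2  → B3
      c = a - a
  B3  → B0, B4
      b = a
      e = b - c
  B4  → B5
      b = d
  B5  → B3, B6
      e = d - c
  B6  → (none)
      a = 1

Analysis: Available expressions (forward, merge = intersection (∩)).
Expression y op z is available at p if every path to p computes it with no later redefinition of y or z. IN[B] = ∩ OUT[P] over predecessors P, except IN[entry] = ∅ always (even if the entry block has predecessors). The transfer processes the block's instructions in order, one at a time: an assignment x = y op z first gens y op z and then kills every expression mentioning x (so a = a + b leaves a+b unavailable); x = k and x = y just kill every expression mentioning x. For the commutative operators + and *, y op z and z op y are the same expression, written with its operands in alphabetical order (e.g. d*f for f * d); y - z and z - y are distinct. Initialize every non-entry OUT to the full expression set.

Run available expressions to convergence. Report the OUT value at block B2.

Answer: {a-a}

Derivation:
Per-block solution:
  B0: | IN={} | OUT={c*e}
  B1: | IN={c*e} | OUT={c*e}
  B2: | IN={c*e} | OUT={a-a}
  B3: | IN={a-a} | OUT={a-a, b-c}
  B4: | IN={a-a, b-c} | OUT={a-a}
  B5: | IN={a-a} | OUT={a-a, d-c}
  B6: | IN={a-a, d-c} | OUT={d-c}

Merge at B2: IN[B2] = OUT[B1] = {c*e}
Applying B2's transfer function to that IN value gives OUT[B2] (row B2 above).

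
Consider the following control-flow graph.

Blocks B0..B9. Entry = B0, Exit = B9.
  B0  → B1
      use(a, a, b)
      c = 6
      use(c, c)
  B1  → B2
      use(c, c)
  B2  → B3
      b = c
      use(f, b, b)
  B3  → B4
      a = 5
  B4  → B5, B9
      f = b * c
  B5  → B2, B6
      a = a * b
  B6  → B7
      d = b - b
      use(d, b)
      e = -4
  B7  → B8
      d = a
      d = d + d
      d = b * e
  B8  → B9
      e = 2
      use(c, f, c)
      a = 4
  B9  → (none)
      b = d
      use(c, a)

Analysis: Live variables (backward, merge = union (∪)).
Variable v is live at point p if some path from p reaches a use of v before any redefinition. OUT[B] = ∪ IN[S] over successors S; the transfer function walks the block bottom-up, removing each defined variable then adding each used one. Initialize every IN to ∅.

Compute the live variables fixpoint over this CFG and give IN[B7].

Fixpoint table:
  B0: | IN={a, b, d, f} | OUT={c, d, f}
  B1: | IN={c, d, f} | OUT={c, d, f}
  B2: | IN={c, d, f} | OUT={b, c, d}
  B3: | IN={b, c, d} | OUT={a, b, c, d}
  B4: | IN={a, b, c, d} | OUT={a, b, c, d, f}
  B5: | IN={a, b, c, d, f} | OUT={a, b, c, d, f}
  B6: | IN={a, b, c, f} | OUT={a, b, c, e, f}
  B7: | IN={a, b, c, e, f} | OUT={c, d, f}
  B8: | IN={c, d, f} | OUT={a, c, d}
  B9: | IN={a, c, d} | OUT={}

Merge at B7: OUT[B7] = IN[B8] = {c, d, f}
Applying B7's transfer function to that OUT value gives IN[B7] (row B7 above).

Answer: {a, b, c, e, f}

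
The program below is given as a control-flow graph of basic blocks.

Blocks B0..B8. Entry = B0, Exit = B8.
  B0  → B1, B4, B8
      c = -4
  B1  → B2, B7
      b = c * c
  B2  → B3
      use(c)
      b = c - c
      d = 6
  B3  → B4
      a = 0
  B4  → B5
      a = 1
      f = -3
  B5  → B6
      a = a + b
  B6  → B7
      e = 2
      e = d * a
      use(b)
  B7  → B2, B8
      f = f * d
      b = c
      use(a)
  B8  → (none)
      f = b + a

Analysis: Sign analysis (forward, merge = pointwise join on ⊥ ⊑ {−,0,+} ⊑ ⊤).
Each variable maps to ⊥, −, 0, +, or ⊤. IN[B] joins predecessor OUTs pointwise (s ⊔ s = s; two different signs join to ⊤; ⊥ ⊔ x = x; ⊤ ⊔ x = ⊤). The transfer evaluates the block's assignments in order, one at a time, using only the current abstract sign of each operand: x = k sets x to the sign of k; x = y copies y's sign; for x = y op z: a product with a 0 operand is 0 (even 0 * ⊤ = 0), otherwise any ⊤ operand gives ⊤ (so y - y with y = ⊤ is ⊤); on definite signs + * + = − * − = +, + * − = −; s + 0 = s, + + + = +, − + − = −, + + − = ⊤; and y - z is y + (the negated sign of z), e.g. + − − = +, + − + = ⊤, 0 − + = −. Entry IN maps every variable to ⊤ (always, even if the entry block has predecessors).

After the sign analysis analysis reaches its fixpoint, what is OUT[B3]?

Per-block solution:
  B0: | IN=(all ⊤) | OUT={c:-; rest ⊤}
  B1: | IN={c:-; rest ⊤} | OUT={b:+, c:-; rest ⊤}
  B2: | IN={c:-; rest ⊤} | OUT={c:-, d:+; rest ⊤}
  B3: | IN={c:-, d:+; rest ⊤} | OUT={a:0, c:-, d:+; rest ⊤}
  B4: | IN={c:-; rest ⊤} | OUT={a:+, c:-, f:-; rest ⊤}
  B5: | IN={a:+, c:-, f:-; rest ⊤} | OUT={c:-, f:-; rest ⊤}
  B6: | IN={c:-, f:-; rest ⊤} | OUT={c:-, f:-; rest ⊤}
  B7: | IN={c:-; rest ⊤} | OUT={b:-, c:-; rest ⊤}
  B8: | IN={c:-; rest ⊤} | OUT={c:-; rest ⊤}

Merge at B3: IN[B3] = OUT[B2] = {a: ⊤, b: ⊤, c: -, d: +, e: ⊤, f: ⊤}
Applying B3's transfer function to that IN value gives OUT[B3] (row B3 above).

Answer: {a: 0, b: ⊤, c: -, d: +, e: ⊤, f: ⊤}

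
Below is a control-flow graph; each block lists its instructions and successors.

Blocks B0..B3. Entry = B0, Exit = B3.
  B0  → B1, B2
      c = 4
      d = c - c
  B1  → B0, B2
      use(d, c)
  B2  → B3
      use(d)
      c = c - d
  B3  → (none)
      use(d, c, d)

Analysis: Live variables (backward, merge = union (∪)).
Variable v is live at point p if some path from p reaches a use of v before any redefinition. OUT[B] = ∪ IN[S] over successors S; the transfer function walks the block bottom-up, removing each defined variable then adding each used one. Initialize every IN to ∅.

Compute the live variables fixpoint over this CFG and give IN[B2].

Converged values:
  B0: | IN={} | OUT={c, d}
  B1: | IN={c, d} | OUT={c, d}
  B2: | IN={c, d} | OUT={c, d}
  B3: | IN={c, d} | OUT={}

Merge at B2: OUT[B2] = IN[B3] = {c, d}
Applying B2's transfer function to that OUT value gives IN[B2] (row B2 above).

Answer: {c, d}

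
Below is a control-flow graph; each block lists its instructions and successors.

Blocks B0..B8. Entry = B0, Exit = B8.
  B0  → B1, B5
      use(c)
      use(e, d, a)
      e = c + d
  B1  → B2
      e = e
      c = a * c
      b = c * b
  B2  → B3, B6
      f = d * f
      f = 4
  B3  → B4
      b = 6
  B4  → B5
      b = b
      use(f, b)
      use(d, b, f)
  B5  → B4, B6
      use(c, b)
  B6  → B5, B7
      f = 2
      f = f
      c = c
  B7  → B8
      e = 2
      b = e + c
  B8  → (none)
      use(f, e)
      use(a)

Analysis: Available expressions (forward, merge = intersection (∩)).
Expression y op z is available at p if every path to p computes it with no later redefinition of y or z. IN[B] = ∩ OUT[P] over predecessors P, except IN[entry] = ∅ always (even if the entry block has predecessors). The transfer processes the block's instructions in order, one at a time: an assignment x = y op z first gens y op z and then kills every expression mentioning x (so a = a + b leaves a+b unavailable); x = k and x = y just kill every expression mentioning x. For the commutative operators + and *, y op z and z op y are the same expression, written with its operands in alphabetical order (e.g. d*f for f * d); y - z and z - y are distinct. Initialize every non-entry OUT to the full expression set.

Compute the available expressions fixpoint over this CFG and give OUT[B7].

Fixpoint table:
  B0:  IN={}  OUT={c+d}
  B1:  IN={c+d}  OUT={}
  B2:  IN={}  OUT={}
  B3:  IN={}  OUT={}
  B4:  IN={}  OUT={}
  B5:  IN={}  OUT={}
  B6:  IN={}  OUT={}
  B7:  IN={}  OUT={c+e}
  B8:  IN={c+e}  OUT={c+e}

Merge at B7: IN[B7] = OUT[B6] = {}
Applying B7's transfer function to that IN value gives OUT[B7] (row B7 above).

Answer: {c+e}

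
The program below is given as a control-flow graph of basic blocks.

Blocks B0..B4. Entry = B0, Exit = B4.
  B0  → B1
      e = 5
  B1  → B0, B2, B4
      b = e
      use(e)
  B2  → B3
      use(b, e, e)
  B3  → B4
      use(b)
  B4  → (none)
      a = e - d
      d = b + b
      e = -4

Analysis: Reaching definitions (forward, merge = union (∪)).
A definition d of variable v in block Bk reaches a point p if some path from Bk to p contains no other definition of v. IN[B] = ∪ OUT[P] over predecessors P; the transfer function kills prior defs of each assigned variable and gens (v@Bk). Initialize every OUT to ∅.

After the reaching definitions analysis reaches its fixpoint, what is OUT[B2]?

Converged values:
  B0: | IN={b@B1, e@B0} | OUT={b@B1, e@B0}
  B1: | IN={b@B1, e@B0} | OUT={b@B1, e@B0}
  B2: | IN={b@B1, e@B0} | OUT={b@B1, e@B0}
  B3: | IN={b@B1, e@B0} | OUT={b@B1, e@B0}
  B4: | IN={b@B1, e@B0} | OUT={a@B4, b@B1, d@B4, e@B4}

Merge at B2: IN[B2] = OUT[B1] = {b@B1, e@B0}
Applying B2's transfer function to that IN value gives OUT[B2] (row B2 above).

Answer: {b@B1, e@B0}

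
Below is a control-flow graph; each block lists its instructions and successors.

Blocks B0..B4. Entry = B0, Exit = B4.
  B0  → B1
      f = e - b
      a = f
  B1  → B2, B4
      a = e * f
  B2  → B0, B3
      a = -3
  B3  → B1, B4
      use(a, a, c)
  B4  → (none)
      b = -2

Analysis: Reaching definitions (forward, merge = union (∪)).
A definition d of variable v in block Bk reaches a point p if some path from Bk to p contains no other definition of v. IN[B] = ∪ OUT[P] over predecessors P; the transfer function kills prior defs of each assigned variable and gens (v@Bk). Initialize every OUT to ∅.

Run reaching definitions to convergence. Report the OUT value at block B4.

Answer: {a@B1, a@B2, b@B4, f@B0}

Working:
Converged values:
  B0: | IN={a@B2, f@B0} | OUT={a@B0, f@B0}
  B1: | IN={a@B0, a@B2, f@B0} | OUT={a@B1, f@B0}
  B2: | IN={a@B1, f@B0} | OUT={a@B2, f@B0}
  B3: | IN={a@B2, f@B0} | OUT={a@B2, f@B0}
  B4: | IN={a@B1, a@B2, f@B0} | OUT={a@B1, a@B2, b@B4, f@B0}

Merge at B4: IN[B4] = OUT[B1] ⊔ OUT[B3] = {a@B1, a@B2, f@B0}
Applying B4's transfer function to that IN value gives OUT[B4] (row B4 above).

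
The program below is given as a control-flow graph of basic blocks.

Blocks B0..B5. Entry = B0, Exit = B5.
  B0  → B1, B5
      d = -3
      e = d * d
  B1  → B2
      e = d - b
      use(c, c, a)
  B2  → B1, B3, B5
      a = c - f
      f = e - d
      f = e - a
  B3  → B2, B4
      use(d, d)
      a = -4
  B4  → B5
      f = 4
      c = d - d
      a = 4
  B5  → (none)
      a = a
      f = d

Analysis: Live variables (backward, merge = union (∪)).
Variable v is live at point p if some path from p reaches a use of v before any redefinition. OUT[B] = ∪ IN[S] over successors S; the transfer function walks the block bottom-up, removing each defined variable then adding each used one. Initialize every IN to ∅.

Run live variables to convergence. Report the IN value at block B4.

Fixpoint table:
  B0: | IN={a, b, c, f} | OUT={a, b, c, d, f}
  B1: | IN={a, b, c, d, f} | OUT={b, c, d, e, f}
  B2: | IN={b, c, d, e, f} | OUT={a, b, c, d, e, f}
  B3: | IN={b, c, d, e, f} | OUT={b, c, d, e, f}
  B4: | IN={d} | OUT={a, d}
  B5: | IN={a, d} | OUT={}

Merge at B4: OUT[B4] = IN[B5] = {a, d}
Applying B4's transfer function to that OUT value gives IN[B4] (row B4 above).

Answer: {d}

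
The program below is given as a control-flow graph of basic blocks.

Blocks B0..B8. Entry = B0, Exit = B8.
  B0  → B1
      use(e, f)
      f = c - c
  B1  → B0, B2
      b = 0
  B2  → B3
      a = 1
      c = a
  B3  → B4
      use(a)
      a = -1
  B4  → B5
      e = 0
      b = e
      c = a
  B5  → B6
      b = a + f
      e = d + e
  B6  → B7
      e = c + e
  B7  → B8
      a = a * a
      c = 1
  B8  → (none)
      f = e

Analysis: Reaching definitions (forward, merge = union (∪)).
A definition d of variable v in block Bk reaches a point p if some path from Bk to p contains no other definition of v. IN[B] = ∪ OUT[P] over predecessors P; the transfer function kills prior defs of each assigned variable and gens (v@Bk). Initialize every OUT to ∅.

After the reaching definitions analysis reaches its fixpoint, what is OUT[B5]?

Answer: {a@B3, b@B5, c@B4, e@B5, f@B0}

Derivation:
Fixpoint table:
  B0:   IN={b@B1, f@B0}   OUT={b@B1, f@B0}
  B1:   IN={b@B1, f@B0}   OUT={b@B1, f@B0}
  B2:   IN={b@B1, f@B0}   OUT={a@B2, b@B1, c@B2, f@B0}
  B3:   IN={a@B2, b@B1, c@B2, f@B0}   OUT={a@B3, b@B1, c@B2, f@B0}
  B4:   IN={a@B3, b@B1, c@B2, f@B0}   OUT={a@B3, b@B4, c@B4, e@B4, f@B0}
  B5:   IN={a@B3, b@B4, c@B4, e@B4, f@B0}   OUT={a@B3, b@B5, c@B4, e@B5, f@B0}
  B6:   IN={a@B3, b@B5, c@B4, e@B5, f@B0}   OUT={a@B3, b@B5, c@B4, e@B6, f@B0}
  B7:   IN={a@B3, b@B5, c@B4, e@B6, f@B0}   OUT={a@B7, b@B5, c@B7, e@B6, f@B0}
  B8:   IN={a@B7, b@B5, c@B7, e@B6, f@B0}   OUT={a@B7, b@B5, c@B7, e@B6, f@B8}

Merge at B5: IN[B5] = OUT[B4] = {a@B3, b@B4, c@B4, e@B4, f@B0}
Applying B5's transfer function to that IN value gives OUT[B5] (row B5 above).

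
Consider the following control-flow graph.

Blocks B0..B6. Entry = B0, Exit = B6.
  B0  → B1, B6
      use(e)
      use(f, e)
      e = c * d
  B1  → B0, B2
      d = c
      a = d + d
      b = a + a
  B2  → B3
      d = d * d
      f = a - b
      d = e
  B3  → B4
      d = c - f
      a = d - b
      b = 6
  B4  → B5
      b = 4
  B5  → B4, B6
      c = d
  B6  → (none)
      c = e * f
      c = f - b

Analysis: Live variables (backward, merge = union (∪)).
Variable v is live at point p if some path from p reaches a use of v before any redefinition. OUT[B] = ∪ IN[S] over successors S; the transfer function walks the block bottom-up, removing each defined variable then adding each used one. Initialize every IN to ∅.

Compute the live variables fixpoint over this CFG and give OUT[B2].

Fixpoint table:
  B0:  IN={b, c, d, e, f}  OUT={b, c, e, f}
  B1:  IN={c, e, f}  OUT={a, b, c, d, e, f}
  B2:  IN={a, b, c, d, e}  OUT={b, c, e, f}
  B3:  IN={b, c, e, f}  OUT={d, e, f}
  B4:  IN={d, e, f}  OUT={b, d, e, f}
  B5:  IN={b, d, e, f}  OUT={b, d, e, f}
  B6:  IN={b, e, f}  OUT={}

Merge at B2: OUT[B2] = IN[B3] = {b, c, e, f}

Answer: {b, c, e, f}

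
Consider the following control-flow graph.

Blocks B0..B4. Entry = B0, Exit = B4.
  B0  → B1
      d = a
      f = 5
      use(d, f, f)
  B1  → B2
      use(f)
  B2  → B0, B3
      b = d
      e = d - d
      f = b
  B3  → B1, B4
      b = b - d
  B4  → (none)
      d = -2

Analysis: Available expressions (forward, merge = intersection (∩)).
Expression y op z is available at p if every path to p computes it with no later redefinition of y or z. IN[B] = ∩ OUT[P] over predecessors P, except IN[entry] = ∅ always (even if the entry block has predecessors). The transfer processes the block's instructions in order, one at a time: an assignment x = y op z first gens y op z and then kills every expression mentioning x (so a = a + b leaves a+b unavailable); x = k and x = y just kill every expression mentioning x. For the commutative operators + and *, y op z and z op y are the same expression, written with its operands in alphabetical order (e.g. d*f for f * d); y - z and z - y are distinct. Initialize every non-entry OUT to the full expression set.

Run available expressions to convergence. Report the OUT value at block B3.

Answer: {d-d}

Derivation:
Per-block solution:
  B0:  IN={}  OUT={}
  B1:  IN={}  OUT={}
  B2:  IN={}  OUT={d-d}
  B3:  IN={d-d}  OUT={d-d}
  B4:  IN={d-d}  OUT={}

Merge at B3: IN[B3] = OUT[B2] = {d-d}
Applying B3's transfer function to that IN value gives OUT[B3] (row B3 above).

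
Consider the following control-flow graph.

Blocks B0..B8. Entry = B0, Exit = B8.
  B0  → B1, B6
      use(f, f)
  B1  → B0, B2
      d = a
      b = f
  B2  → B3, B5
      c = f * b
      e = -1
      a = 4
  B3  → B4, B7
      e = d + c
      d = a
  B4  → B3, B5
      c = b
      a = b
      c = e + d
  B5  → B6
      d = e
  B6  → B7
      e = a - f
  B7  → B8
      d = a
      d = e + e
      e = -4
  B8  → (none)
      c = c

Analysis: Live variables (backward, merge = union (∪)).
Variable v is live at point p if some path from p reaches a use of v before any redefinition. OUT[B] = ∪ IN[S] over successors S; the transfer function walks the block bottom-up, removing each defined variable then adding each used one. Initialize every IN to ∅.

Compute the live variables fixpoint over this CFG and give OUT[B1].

Answer: {a, b, c, d, f}

Working:
Fixpoint table:
  B0: | IN={a, c, f} | OUT={a, c, f}
  B1: | IN={a, c, f} | OUT={a, b, c, d, f}
  B2: | IN={b, d, f} | OUT={a, b, c, d, e, f}
  B3: | IN={a, b, c, d, f} | OUT={a, b, c, d, e, f}
  B4: | IN={b, d, e, f} | OUT={a, b, c, d, e, f}
  B5: | IN={a, c, e, f} | OUT={a, c, f}
  B6: | IN={a, c, f} | OUT={a, c, e}
  B7: | IN={a, c, e} | OUT={c}
  B8: | IN={c} | OUT={}

Merge at B1: OUT[B1] = IN[B0] ⊔ IN[B2] = {a, b, c, d, f}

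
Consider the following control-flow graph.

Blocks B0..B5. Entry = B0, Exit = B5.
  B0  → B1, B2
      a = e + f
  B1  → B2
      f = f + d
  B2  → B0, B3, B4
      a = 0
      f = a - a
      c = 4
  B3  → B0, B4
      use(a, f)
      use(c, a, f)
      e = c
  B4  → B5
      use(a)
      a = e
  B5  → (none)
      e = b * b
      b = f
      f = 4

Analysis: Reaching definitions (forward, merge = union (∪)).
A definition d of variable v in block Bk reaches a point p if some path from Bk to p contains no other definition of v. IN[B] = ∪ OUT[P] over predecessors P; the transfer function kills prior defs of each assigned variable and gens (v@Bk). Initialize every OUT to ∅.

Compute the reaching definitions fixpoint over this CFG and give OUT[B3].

Answer: {a@B2, c@B2, e@B3, f@B2}

Working:
Converged values:
  B0:   IN={a@B2, c@B2, e@B3, f@B2}   OUT={a@B0, c@B2, e@B3, f@B2}
  B1:   IN={a@B0, c@B2, e@B3, f@B2}   OUT={a@B0, c@B2, e@B3, f@B1}
  B2:   IN={a@B0, c@B2, e@B3, f@B1, f@B2}   OUT={a@B2, c@B2, e@B3, f@B2}
  B3:   IN={a@B2, c@B2, e@B3, f@B2}   OUT={a@B2, c@B2, e@B3, f@B2}
  B4:   IN={a@B2, c@B2, e@B3, f@B2}   OUT={a@B4, c@B2, e@B3, f@B2}
  B5:   IN={a@B4, c@B2, e@B3, f@B2}   OUT={a@B4, b@B5, c@B2, e@B5, f@B5}

Merge at B3: IN[B3] = OUT[B2] = {a@B2, c@B2, e@B3, f@B2}
Applying B3's transfer function to that IN value gives OUT[B3] (row B3 above).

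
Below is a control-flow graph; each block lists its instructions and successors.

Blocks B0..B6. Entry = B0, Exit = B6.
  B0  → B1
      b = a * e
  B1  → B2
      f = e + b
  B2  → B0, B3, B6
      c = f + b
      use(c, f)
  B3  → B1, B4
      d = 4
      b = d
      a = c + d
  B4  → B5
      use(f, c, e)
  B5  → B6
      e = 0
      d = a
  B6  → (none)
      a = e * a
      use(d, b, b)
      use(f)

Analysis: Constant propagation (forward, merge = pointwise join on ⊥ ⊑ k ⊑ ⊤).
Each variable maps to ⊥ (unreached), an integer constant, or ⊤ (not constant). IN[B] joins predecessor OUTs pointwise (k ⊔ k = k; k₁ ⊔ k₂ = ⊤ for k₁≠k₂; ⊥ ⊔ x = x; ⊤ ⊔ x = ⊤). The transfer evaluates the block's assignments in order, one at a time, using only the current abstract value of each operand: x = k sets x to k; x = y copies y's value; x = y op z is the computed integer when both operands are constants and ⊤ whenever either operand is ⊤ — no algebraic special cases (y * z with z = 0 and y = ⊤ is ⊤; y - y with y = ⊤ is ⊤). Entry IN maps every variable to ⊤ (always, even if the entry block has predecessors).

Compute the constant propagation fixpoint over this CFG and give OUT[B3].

Answer: {a: ⊤, b: 4, c: ⊤, d: 4, e: ⊤, f: ⊤}

Working:
Fixpoint table:
  B0:  IN=(all ⊤)  OUT=(all ⊤)
  B1:  IN=(all ⊤)  OUT=(all ⊤)
  B2:  IN=(all ⊤)  OUT=(all ⊤)
  B3:  IN=(all ⊤)  OUT={b:4, d:4; rest ⊤}
  B4:  IN={b:4, d:4; rest ⊤}  OUT={b:4, d:4; rest ⊤}
  B5:  IN={b:4, d:4; rest ⊤}  OUT={b:4, e:0; rest ⊤}
  B6:  IN=(all ⊤)  OUT=(all ⊤)

Merge at B3: IN[B3] = OUT[B2] = {a: ⊤, b: ⊤, c: ⊤, d: ⊤, e: ⊤, f: ⊤}
Applying B3's transfer function to that IN value gives OUT[B3] (row B3 above).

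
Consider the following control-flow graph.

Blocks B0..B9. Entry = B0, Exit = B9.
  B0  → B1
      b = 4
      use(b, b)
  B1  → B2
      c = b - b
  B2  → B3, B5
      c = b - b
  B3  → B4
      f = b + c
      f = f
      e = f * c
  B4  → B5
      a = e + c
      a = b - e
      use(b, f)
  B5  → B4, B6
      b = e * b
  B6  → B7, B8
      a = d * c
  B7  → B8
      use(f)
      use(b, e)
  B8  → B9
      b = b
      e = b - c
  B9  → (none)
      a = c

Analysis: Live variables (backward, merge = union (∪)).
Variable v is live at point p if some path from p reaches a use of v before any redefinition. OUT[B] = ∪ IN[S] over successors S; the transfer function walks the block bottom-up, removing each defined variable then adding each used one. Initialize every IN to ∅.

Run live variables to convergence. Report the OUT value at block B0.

Fixpoint table:
  B0:   IN={d, e, f}   OUT={b, d, e, f}
  B1:   IN={b, d, e, f}   OUT={b, d, e, f}
  B2:   IN={b, d, e, f}   OUT={b, c, d, e, f}
  B3:   IN={b, c, d}   OUT={b, c, d, e, f}
  B4:   IN={b, c, d, e, f}   OUT={b, c, d, e, f}
  B5:   IN={b, c, d, e, f}   OUT={b, c, d, e, f}
  B6:   IN={b, c, d, e, f}   OUT={b, c, e, f}
  B7:   IN={b, c, e, f}   OUT={b, c}
  B8:   IN={b, c}   OUT={c}
  B9:   IN={c}   OUT={}

Merge at B0: OUT[B0] = IN[B1] = {b, d, e, f}

Answer: {b, d, e, f}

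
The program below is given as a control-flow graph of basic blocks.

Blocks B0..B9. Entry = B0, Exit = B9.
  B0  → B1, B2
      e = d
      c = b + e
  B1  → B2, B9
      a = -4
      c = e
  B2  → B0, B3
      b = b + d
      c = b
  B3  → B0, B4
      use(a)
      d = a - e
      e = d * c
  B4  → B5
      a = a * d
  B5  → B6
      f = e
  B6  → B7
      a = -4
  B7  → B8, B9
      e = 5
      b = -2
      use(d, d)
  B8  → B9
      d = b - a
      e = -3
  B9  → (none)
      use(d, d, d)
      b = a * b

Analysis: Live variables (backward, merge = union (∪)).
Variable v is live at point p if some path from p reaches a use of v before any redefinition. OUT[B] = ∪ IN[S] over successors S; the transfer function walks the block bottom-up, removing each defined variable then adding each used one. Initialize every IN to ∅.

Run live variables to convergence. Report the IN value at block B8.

Answer: {a, b}

Trace:
Converged values:
  B0: | IN={a, b, d} | OUT={a, b, d, e}
  B1: | IN={b, d, e} | OUT={a, b, d, e}
  B2: | IN={a, b, d, e} | OUT={a, b, c, d, e}
  B3: | IN={a, b, c, e} | OUT={a, b, d, e}
  B4: | IN={a, d, e} | OUT={d, e}
  B5: | IN={d, e} | OUT={d}
  B6: | IN={d} | OUT={a, d}
  B7: | IN={a, d} | OUT={a, b, d}
  B8: | IN={a, b} | OUT={a, b, d}
  B9: | IN={a, b, d} | OUT={}

Merge at B8: OUT[B8] = IN[B9] = {a, b, d}
Applying B8's transfer function to that OUT value gives IN[B8] (row B8 above).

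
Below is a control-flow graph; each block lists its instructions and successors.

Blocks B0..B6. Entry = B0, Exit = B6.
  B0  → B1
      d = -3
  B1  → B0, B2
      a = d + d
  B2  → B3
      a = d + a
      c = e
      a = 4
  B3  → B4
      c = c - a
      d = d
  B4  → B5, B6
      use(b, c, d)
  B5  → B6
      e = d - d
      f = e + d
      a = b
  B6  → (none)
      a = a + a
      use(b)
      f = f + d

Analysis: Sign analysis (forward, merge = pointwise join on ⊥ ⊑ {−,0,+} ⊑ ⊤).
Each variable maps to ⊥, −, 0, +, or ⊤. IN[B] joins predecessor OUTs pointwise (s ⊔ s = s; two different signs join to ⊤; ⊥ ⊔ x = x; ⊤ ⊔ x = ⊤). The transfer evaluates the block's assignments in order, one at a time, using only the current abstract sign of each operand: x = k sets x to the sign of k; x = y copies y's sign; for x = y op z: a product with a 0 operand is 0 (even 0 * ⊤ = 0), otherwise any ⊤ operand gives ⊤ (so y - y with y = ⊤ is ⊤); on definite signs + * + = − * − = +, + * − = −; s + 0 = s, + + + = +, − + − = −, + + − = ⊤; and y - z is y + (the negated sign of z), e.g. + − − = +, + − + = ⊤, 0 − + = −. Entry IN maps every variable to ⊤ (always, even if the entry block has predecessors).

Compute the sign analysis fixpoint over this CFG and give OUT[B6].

Answer: {a: ⊤, b: ⊤, c: ⊤, d: -, e: ⊤, f: ⊤}

Derivation:
Fixpoint table:
  B0:   IN=(all ⊤)   OUT={d:-; rest ⊤}
  B1:   IN={d:-; rest ⊤}   OUT={a:-, d:-; rest ⊤}
  B2:   IN={a:-, d:-; rest ⊤}   OUT={a:+, d:-; rest ⊤}
  B3:   IN={a:+, d:-; rest ⊤}   OUT={a:+, d:-; rest ⊤}
  B4:   IN={a:+, d:-; rest ⊤}   OUT={a:+, d:-; rest ⊤}
  B5:   IN={a:+, d:-; rest ⊤}   OUT={d:-; rest ⊤}
  B6:   IN={d:-; rest ⊤}   OUT={d:-; rest ⊤}

Merge at B6: IN[B6] = OUT[B4] ⊔ OUT[B5] = {a: ⊤, b: ⊤, c: ⊤, d: -, e: ⊤, f: ⊤}
Applying B6's transfer function to that IN value gives OUT[B6] (row B6 above).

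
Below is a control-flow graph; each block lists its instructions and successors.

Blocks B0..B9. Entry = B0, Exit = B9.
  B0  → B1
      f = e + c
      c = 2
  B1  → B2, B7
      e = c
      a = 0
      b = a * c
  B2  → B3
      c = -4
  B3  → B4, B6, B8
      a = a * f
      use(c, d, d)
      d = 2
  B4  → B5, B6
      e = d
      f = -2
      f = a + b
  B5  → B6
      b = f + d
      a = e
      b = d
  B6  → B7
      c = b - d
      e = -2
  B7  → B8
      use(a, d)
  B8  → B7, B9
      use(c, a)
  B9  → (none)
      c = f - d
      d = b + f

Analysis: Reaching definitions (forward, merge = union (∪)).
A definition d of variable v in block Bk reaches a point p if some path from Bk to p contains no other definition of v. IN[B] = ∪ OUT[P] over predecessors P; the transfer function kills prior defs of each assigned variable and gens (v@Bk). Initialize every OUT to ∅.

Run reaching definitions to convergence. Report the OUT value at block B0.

Answer: {c@B0, f@B0}

Working:
Per-block solution:
  B0: | IN={} | OUT={c@B0, f@B0}
  B1: | IN={c@B0, f@B0} | OUT={a@B1, b@B1, c@B0, e@B1, f@B0}
  B2: | IN={a@B1, b@B1, c@B0, e@B1, f@B0} | OUT={a@B1, b@B1, c@B2, e@B1, f@B0}
  B3: | IN={a@B1, b@B1, c@B2, e@B1, f@B0} | OUT={a@B3, b@B1, c@B2, d@B3, e@B1, f@B0}
  B4: | IN={a@B3, b@B1, c@B2, d@B3, e@B1, f@B0} | OUT={a@B3, b@B1, c@B2, d@B3, e@B4, f@B4}
  B5: | IN={a@B3, b@B1, c@B2, d@B3, e@B4, f@B4} | OUT={a@B5, b@B5, c@B2, d@B3, e@B4, f@B4}
  B6: | IN={a@B3, a@B5, b@B1, b@B5, c@B2, d@B3, e@B1, e@B4, f@B0, f@B4} | OUT={a@B3, a@B5, b@B1, b@B5, c@B6, d@B3, e@B6, f@B0, f@B4}
  B7: | IN={a@B1, a@B3, a@B5, b@B1, b@B5, c@B0, c@B2, c@B6, d@B3, e@B1, e@B6, f@B0, f@B4} | OUT={a@B1, a@B3, a@B5, b@B1, b@B5, c@B0, c@B2, c@B6, d@B3, e@B1, e@B6, f@B0, f@B4}
  B8: | IN={a@B1, a@B3, a@B5, b@B1, b@B5, c@B0, c@B2, c@B6, d@B3, e@B1, e@B6, f@B0, f@B4} | OUT={a@B1, a@B3, a@B5, b@B1, b@B5, c@B0, c@B2, c@B6, d@B3, e@B1, e@B6, f@B0, f@B4}
  B9: | IN={a@B1, a@B3, a@B5, b@B1, b@B5, c@B0, c@B2, c@B6, d@B3, e@B1, e@B6, f@B0, f@B4} | OUT={a@B1, a@B3, a@B5, b@B1, b@B5, c@B9, d@B9, e@B1, e@B6, f@B0, f@B4}

B0 is the boundary node: IN[B0] = {}
Applying B0's transfer function to that IN value gives OUT[B0] (row B0 above).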